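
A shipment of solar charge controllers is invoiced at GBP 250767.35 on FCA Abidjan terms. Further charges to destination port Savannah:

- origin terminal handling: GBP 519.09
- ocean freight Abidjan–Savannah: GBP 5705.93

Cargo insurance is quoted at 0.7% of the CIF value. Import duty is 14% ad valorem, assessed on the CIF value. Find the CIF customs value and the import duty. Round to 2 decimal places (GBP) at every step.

CIF value: GBP 258804.00; import duty: GBP 36232.56

Let C be the CIF value. C = FCA price + pre-shipment costs + freight + 0.7% × C
C − 0.7% × C = 250767.35 + 519.09 + 5705.93
0.993 × C = 256992.37
C = 256992.37 / 0.993 = 258804.00
Insurance premium = 0.7% × 258804.00 = 1811.63
Import duty = 258804.00 × 14% = 36232.56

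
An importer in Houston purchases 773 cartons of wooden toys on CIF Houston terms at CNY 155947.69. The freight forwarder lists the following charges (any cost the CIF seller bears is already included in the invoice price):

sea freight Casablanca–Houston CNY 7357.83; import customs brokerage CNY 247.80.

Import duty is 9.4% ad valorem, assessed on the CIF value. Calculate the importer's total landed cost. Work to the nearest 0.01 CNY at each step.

CIF: the seller pays costs through ocean freight and marine insurance to the destination port.
Already in the invoice (seller's account under CIF): freight — exclude.
The CIF price already equals the CIF value: 155947.69
Import duty = 155947.69 × 9.4% = 14659.08
Buyer bears: brokerage 247.80 + duty 14659.08 = 14906.88
Landed cost = invoice 155947.69 + 14906.88 = 170854.57

Total landed cost: CNY 170854.57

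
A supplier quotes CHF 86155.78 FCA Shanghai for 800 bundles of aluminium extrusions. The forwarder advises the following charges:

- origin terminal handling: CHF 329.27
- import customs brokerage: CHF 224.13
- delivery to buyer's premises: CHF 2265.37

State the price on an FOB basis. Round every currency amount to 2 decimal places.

Not relevant to the conversion: delivery, brokerage — on the buyer under both terms; not part of either seller's price.
From FCA to FOB, the seller additionally bears: origin terminal.
FOB price = 86155.78 + 329.27 = 86485.05

FOB price: CHF 86485.05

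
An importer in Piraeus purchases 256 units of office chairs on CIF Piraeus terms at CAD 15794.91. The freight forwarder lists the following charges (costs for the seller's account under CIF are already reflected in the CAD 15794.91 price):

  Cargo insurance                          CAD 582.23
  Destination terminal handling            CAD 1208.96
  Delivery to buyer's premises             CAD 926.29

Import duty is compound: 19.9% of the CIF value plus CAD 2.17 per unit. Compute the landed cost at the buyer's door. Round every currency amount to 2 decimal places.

Total landed cost: CAD 21628.87

CIF: the seller pays costs through ocean freight and marine insurance to the destination port.
Already in the invoice (seller's account under CIF): insurance — exclude.
The CIF price already equals the CIF value: 15794.91
Ad valorem component: 15794.91 × 19.9% = 3143.19
Specific component: 256 × 2.17 = 555.52
Import duty = 3143.19 + 555.52 = 3698.71
Buyer bears: destination terminal 1208.96 + delivery 926.29 + duty 3698.71 = 5833.96
Landed cost = invoice 15794.91 + 5833.96 = 21628.87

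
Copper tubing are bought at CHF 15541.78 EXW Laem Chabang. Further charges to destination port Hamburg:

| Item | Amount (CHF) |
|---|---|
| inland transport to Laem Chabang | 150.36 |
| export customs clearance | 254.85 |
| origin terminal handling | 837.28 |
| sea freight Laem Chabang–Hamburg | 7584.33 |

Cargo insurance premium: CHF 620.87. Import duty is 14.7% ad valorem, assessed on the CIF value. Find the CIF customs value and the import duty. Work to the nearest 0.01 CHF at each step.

CIF = EXW price + pre-shipment costs + freight + insurance
CIF = 15541.78 + 150.36 + 254.85 + 837.28 + 7584.33 + 620.87 = 24989.47
Import duty = 24989.47 × 14.7% = 3673.45

CIF value: CHF 24989.47; import duty: CHF 3673.45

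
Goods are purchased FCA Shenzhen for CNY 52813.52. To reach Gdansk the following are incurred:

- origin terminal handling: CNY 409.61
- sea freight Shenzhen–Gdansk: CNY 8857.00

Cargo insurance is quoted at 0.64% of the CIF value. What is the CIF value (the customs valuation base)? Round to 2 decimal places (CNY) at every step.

CIF value: CNY 62480.00

Let C be the CIF value. C = FCA price + pre-shipment costs + freight + 0.64% × C
C − 0.64% × C = 52813.52 + 409.61 + 8857.00
0.9936 × C = 62080.13
C = 62080.13 / 0.9936 = 62480.00
Insurance premium = 0.64% × 62480.00 = 399.87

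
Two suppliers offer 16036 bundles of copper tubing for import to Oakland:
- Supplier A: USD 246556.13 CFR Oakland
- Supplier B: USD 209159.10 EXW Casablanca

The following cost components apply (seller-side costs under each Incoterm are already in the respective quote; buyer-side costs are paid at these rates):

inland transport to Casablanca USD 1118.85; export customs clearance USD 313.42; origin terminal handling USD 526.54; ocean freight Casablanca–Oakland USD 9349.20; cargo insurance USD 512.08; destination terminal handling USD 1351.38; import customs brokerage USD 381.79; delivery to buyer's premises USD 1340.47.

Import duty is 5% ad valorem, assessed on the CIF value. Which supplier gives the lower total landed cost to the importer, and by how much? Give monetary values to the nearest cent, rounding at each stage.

Supplier B is cheaper by USD 27393.47

Supplier A (CFR):
CIF value = CFR price + insurance = 246556.13 + 512.08 = 247068.21
Import duty = 247068.21 × 5% = 12353.41
Buyer bears (A): 512.08 + 1351.38 + 381.79 + 1340.47 = 3585.72
Landed cost (A) = invoice 246556.13 + 3585.72 + duty 12353.41 = 262495.26
Supplier B (EXW):
CIF value = EXW price + inland to port + export clearance + origin terminal + freight + insurance = 209159.10 + 1118.85 + 313.42 + 526.54 + 9349.20 + 512.08 = 220979.19
Import duty = 220979.19 × 5% = 11048.96
Buyer bears (B): 1118.85 + 313.42 + 526.54 + 9349.20 + 512.08 + 1351.38 + 381.79 + 1340.47 = 14893.73
Landed cost (B) = invoice 209159.10 + 14893.73 + duty 11048.96 = 235101.79
Difference = |262495.26 − 235101.79| = 27393.47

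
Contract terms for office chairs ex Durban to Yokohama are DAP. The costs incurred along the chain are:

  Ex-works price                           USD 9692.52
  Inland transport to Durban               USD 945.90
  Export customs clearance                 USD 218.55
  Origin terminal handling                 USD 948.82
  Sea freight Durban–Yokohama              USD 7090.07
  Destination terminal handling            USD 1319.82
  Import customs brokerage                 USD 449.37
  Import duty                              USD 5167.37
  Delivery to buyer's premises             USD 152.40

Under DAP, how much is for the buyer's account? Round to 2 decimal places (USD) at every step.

Buyer's account: USD 5616.74

DAP: the seller bears all costs to the named destination except import duty and clearance.
Seller's account: goods 9692.52 + inland to port 945.90 + export clearance 218.55 + origin terminal 948.82 + freight 7090.07 + destination terminal 1319.82 + delivery 152.40 = 20368.08
Buyer's account: brokerage 449.37 + duty 5167.37 = 5616.74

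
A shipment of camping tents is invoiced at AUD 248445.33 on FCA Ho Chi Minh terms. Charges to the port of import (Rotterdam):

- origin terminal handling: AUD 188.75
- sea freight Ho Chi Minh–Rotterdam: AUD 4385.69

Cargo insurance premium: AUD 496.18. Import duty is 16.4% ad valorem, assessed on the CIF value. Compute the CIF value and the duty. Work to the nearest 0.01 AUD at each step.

CIF value: AUD 253515.95; import duty: AUD 41576.62

CIF = FCA price + pre-shipment costs + freight + insurance
CIF = 248445.33 + 188.75 + 4385.69 + 496.18 = 253515.95
Import duty = 253515.95 × 16.4% = 41576.62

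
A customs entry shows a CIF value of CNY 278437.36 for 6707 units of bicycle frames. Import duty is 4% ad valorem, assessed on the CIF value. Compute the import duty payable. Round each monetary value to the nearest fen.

Import duty: CNY 11137.49

Import duty = 278437.36 × 4% = 11137.49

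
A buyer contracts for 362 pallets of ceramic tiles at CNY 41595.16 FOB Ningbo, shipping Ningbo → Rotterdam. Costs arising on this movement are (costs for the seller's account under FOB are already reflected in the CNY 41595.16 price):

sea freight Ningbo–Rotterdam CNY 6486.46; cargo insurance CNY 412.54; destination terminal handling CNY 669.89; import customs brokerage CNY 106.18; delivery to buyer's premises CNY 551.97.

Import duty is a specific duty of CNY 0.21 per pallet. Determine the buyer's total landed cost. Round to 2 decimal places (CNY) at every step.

FOB: the seller bears costs until goods are on board at the origin port; the buyer bears freight, insurance and all costs thereafter.
CIF value = FOB price + freight + insurance = 41595.16 + 6486.46 + 412.54 = 48494.16
Import duty = 362 × 0.21 = 76.02
Buyer bears: freight 6486.46 + insurance 412.54 + destination terminal 669.89 + brokerage 106.18 + delivery 551.97 + duty 76.02 = 8303.06
Landed cost = invoice 41595.16 + 8303.06 = 49898.22

Total landed cost: CNY 49898.22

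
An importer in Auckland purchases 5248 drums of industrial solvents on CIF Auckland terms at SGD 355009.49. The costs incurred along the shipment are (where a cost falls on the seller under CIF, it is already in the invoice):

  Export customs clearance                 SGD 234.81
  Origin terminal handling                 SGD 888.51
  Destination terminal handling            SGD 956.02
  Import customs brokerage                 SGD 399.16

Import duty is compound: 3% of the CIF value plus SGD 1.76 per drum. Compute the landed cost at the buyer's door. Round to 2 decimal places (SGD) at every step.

CIF: the seller pays costs through ocean freight and marine insurance to the destination port.
Already in the invoice (seller's account under CIF): export clearance, origin terminal — exclude.
The CIF price already equals the CIF value: 355009.49
Ad valorem component: 355009.49 × 3% = 10650.28
Specific component: 5248 × 1.76 = 9236.48
Import duty = 10650.28 + 9236.48 = 19886.76
Buyer bears: destination terminal 956.02 + brokerage 399.16 + duty 19886.76 = 21241.94
Landed cost = invoice 355009.49 + 21241.94 = 376251.43

Total landed cost: SGD 376251.43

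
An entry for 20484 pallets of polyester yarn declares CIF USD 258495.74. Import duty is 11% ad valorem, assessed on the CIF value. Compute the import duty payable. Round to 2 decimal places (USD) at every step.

Import duty = 258495.74 × 11% = 28434.53

Import duty: USD 28434.53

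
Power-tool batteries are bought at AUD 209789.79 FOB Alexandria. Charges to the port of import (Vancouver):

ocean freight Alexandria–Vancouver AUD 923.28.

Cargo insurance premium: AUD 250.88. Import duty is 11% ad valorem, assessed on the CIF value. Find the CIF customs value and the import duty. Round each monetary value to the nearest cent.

CIF = FOB price + freight + insurance
CIF = 209789.79 + 923.28 + 250.88 = 210963.95
Import duty = 210963.95 × 11% = 23206.03

CIF value: AUD 210963.95; import duty: AUD 23206.03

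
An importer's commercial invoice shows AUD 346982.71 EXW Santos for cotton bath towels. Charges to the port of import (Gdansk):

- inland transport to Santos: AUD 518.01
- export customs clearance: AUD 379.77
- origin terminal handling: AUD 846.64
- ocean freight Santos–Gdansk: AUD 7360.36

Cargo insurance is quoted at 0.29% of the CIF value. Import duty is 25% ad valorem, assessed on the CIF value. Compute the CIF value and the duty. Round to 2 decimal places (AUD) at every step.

CIF value: AUD 357123.15; import duty: AUD 89280.79

Let C be the CIF value. C = EXW price + pre-shipment costs + freight + 0.29% × C
C − 0.29% × C = 346982.71 + 518.01 + 379.77 + 846.64 + 7360.36
0.9971 × C = 356087.49
C = 356087.49 / 0.9971 = 357123.15
Insurance premium = 0.29% × 357123.15 = 1035.66
Import duty = 357123.15 × 25% = 89280.79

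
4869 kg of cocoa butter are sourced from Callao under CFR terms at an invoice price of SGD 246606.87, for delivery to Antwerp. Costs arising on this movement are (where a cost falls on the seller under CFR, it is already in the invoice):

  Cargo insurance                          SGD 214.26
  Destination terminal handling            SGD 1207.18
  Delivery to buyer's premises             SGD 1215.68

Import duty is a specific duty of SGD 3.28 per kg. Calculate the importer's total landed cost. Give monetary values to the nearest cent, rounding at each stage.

CFR: the seller pays costs through ocean freight to the destination port, but not insurance.
CIF value = CFR price + insurance = 246606.87 + 214.26 = 246821.13
Import duty = 4869 × 3.28 = 15970.32
Buyer bears: insurance 214.26 + destination terminal 1207.18 + delivery 1215.68 + duty 15970.32 = 18607.44
Landed cost = invoice 246606.87 + 18607.44 = 265214.31

Total landed cost: SGD 265214.31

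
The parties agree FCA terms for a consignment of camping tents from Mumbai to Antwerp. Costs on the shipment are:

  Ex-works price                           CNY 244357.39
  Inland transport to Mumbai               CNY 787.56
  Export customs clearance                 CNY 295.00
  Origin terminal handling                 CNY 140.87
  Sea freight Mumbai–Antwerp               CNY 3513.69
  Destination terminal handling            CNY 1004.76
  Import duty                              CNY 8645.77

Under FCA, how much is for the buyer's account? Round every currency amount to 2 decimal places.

FCA: the seller delivers export-cleared goods to the carrier; the buyer bears costs from that point.
Seller's account: goods 244357.39 + inland to port 787.56 + export clearance 295.00 = 245439.95
Buyer's account: origin terminal 140.87 + freight 3513.69 + destination terminal 1004.76 + duty 8645.77 = 13305.09

Buyer's account: CNY 13305.09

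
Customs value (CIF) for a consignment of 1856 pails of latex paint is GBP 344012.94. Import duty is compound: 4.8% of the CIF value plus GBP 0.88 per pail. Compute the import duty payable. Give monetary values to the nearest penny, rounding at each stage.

Ad valorem component: 344012.94 × 4.8% = 16512.62
Specific component: 1856 × 0.88 = 1633.28
Import duty = 16512.62 + 1633.28 = 18145.90

Import duty: GBP 18145.90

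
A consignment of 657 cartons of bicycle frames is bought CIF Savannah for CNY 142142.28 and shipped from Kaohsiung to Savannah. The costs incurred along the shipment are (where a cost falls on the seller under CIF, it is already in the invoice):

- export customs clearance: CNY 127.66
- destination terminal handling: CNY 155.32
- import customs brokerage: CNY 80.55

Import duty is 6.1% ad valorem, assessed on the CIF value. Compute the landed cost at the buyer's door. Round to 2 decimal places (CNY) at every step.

CIF: the seller pays costs through ocean freight and marine insurance to the destination port.
Already in the invoice (seller's account under CIF): export clearance — exclude.
The CIF price already equals the CIF value: 142142.28
Import duty = 142142.28 × 6.1% = 8670.68
Buyer bears: destination terminal 155.32 + brokerage 80.55 + duty 8670.68 = 8906.55
Landed cost = invoice 142142.28 + 8906.55 = 151048.83

Total landed cost: CNY 151048.83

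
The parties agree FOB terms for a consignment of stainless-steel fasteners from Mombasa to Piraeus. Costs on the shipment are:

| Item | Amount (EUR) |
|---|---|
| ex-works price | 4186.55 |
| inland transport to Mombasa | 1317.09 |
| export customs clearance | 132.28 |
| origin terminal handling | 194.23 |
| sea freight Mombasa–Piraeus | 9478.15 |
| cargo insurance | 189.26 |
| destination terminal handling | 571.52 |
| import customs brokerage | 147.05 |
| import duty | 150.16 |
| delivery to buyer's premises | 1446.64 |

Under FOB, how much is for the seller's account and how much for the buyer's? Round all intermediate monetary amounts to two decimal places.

Seller: EUR 5830.15; buyer: EUR 11982.78

FOB: the seller bears costs until goods are on board at the origin port; the buyer bears freight, insurance and all costs thereafter.
Seller's account: goods 4186.55 + inland to port 1317.09 + export clearance 132.28 + origin terminal 194.23 = 5830.15
Buyer's account: freight 9478.15 + insurance 189.26 + destination terminal 571.52 + brokerage 147.05 + duty 150.16 + delivery 1446.64 = 11982.78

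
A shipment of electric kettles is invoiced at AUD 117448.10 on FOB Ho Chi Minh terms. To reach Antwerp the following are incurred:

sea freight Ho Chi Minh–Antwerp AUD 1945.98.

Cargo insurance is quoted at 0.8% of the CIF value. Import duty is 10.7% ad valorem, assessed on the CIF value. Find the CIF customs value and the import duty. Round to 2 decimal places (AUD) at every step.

Let C be the CIF value. C = FOB price + freight + 0.8% × C
C − 0.8% × C = 117448.10 + 1945.98
0.992 × C = 119394.08
C = 119394.08 / 0.992 = 120356.94
Insurance premium = 0.8% × 120356.94 = 962.86
Import duty = 120356.94 × 10.7% = 12878.19

CIF value: AUD 120356.94; import duty: AUD 12878.19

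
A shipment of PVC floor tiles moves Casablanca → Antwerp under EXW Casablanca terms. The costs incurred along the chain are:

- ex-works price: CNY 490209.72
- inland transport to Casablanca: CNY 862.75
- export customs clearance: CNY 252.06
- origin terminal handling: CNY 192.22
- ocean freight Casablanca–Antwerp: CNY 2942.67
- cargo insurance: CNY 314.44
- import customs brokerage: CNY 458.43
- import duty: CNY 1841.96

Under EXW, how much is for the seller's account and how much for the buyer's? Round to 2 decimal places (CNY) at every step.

EXW: the seller makes goods available at their premises; the buyer bears all onward costs.
Seller's account: goods 490209.72 = 490209.72
Buyer's account: inland to port 862.75 + export clearance 252.06 + origin terminal 192.22 + freight 2942.67 + insurance 314.44 + brokerage 458.43 + duty 1841.96 = 6864.53

Seller: CNY 490209.72; buyer: CNY 6864.53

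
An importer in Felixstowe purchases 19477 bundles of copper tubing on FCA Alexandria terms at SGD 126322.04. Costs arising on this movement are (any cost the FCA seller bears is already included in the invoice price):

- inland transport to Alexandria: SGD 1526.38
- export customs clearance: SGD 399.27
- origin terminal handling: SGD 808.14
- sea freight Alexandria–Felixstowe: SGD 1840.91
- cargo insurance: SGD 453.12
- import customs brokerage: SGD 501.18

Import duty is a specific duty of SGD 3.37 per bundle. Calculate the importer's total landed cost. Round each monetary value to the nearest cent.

FCA: the seller delivers export-cleared goods to the carrier; the buyer bears costs from that point.
Already in the invoice (seller's account under FCA): inland to port, export clearance — exclude.
CIF value = FCA price + origin terminal + freight + insurance = 126322.04 + 808.14 + 1840.91 + 453.12 = 129424.21
Import duty = 19477 × 3.37 = 65637.49
Buyer bears: origin terminal 808.14 + freight 1840.91 + insurance 453.12 + brokerage 501.18 + duty 65637.49 = 69240.84
Landed cost = invoice 126322.04 + 69240.84 = 195562.88

Total landed cost: SGD 195562.88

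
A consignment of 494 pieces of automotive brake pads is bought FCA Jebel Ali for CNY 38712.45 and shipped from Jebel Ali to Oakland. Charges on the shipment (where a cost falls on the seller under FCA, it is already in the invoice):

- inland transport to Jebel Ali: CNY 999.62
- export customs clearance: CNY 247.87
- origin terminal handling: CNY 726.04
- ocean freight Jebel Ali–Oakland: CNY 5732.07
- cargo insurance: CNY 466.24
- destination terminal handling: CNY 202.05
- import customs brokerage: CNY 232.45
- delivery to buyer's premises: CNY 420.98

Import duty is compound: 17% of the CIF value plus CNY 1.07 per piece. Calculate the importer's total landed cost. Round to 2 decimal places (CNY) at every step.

FCA: the seller delivers export-cleared goods to the carrier; the buyer bears costs from that point.
Already in the invoice (seller's account under FCA): inland to port, export clearance — exclude.
CIF value = FCA price + origin terminal + freight + insurance = 38712.45 + 726.04 + 5732.07 + 466.24 = 45636.80
Ad valorem component: 45636.80 × 17% = 7758.26
Specific component: 494 × 1.07 = 528.58
Import duty = 7758.26 + 528.58 = 8286.84
Buyer bears: origin terminal 726.04 + freight 5732.07 + insurance 466.24 + destination terminal 202.05 + brokerage 232.45 + delivery 420.98 + duty 8286.84 = 16066.67
Landed cost = invoice 38712.45 + 16066.67 = 54779.12

Total landed cost: CNY 54779.12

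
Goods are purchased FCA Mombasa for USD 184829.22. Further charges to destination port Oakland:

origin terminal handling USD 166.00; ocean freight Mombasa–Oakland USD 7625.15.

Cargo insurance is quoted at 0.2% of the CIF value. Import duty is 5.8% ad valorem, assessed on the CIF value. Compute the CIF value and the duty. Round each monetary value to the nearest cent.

CIF value: USD 193006.38; import duty: USD 11194.37

Let C be the CIF value. C = FCA price + pre-shipment costs + freight + 0.2% × C
C − 0.2% × C = 184829.22 + 166.00 + 7625.15
0.998 × C = 192620.37
C = 192620.37 / 0.998 = 193006.38
Insurance premium = 0.2% × 193006.38 = 386.01
Import duty = 193006.38 × 5.8% = 11194.37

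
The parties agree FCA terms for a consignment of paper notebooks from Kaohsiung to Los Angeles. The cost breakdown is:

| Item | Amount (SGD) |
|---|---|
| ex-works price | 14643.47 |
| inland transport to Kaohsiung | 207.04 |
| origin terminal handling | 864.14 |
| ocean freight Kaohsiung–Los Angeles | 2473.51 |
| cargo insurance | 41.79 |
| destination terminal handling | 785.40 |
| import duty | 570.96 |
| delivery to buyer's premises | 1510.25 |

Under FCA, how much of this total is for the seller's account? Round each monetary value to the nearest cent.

FCA: the seller delivers export-cleared goods to the carrier; the buyer bears costs from that point.
Seller's account: goods 14643.47 + inland to port 207.04 = 14850.51
Buyer's account: origin terminal 864.14 + freight 2473.51 + insurance 41.79 + destination terminal 785.40 + duty 570.96 + delivery 1510.25 = 6246.05

Seller's account: SGD 14850.51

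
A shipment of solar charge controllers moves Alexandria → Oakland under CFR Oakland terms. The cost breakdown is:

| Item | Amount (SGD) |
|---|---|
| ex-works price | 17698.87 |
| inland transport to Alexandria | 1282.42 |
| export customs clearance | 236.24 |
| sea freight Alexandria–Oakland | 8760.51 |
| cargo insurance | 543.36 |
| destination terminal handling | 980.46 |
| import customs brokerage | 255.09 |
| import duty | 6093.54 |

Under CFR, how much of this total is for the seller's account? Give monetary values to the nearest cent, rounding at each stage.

Seller's account: SGD 27978.04

CFR: the seller pays costs through ocean freight to the destination port, but not insurance.
Seller's account: goods 17698.87 + inland to port 1282.42 + export clearance 236.24 + freight 8760.51 = 27978.04
Buyer's account: insurance 543.36 + destination terminal 980.46 + brokerage 255.09 + duty 6093.54 = 7872.45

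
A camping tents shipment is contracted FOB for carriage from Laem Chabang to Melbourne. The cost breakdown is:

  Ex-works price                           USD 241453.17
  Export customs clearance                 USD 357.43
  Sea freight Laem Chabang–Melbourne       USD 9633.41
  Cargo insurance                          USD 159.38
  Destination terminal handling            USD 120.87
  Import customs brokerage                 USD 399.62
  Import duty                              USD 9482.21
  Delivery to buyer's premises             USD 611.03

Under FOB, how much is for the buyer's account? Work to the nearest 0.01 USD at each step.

FOB: the seller bears costs until goods are on board at the origin port; the buyer bears freight, insurance and all costs thereafter.
Seller's account: goods 241453.17 + export clearance 357.43 = 241810.60
Buyer's account: freight 9633.41 + insurance 159.38 + destination terminal 120.87 + brokerage 399.62 + duty 9482.21 + delivery 611.03 = 20406.52

Buyer's account: USD 20406.52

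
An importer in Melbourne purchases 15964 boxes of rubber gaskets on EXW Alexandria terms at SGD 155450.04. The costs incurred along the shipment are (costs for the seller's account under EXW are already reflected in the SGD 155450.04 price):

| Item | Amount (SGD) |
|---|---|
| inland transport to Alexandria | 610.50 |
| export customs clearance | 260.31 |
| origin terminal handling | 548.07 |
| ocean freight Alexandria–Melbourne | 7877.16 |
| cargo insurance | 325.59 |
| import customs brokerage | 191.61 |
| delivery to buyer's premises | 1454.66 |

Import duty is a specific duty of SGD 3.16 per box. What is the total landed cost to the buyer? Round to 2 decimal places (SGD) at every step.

Total landed cost: SGD 217164.18

EXW: the seller makes goods available at their premises; the buyer bears all onward costs.
CIF value = EXW price + inland to port + export clearance + origin terminal + freight + insurance = 155450.04 + 610.50 + 260.31 + 548.07 + 7877.16 + 325.59 = 165071.67
Import duty = 15964 × 3.16 = 50446.24
Buyer bears: inland to port 610.50 + export clearance 260.31 + origin terminal 548.07 + freight 7877.16 + insurance 325.59 + brokerage 191.61 + delivery 1454.66 + duty 50446.24 = 61714.14
Landed cost = invoice 155450.04 + 61714.14 = 217164.18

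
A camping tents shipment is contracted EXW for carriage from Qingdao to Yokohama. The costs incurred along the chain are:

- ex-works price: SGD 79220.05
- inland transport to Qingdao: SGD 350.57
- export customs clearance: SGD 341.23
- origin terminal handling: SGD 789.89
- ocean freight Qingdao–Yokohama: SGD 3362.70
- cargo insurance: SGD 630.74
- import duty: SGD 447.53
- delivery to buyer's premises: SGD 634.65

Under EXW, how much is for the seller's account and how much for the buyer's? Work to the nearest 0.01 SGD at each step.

Seller: SGD 79220.05; buyer: SGD 6557.31

EXW: the seller makes goods available at their premises; the buyer bears all onward costs.
Seller's account: goods 79220.05 = 79220.05
Buyer's account: inland to port 350.57 + export clearance 341.23 + origin terminal 789.89 + freight 3362.70 + insurance 630.74 + duty 447.53 + delivery 634.65 = 6557.31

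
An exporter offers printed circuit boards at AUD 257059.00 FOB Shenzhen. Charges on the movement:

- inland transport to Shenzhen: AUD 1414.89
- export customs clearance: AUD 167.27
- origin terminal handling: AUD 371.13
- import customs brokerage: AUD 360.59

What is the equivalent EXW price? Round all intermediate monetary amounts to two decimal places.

EXW price: AUD 255105.71

Not relevant to the conversion: brokerage — on the buyer under both terms; not part of either seller's price.
From FOB to EXW, the seller no longer bears: inland to port, export clearance, origin terminal.
EXW price = 257059.00 − 1414.89 − 167.27 − 371.13 = 255105.71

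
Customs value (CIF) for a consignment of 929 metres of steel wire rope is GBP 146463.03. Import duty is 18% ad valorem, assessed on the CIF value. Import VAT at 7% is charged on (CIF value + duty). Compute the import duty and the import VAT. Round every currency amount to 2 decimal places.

Import duty = 146463.03 × 18% = 26363.35
VAT base = CIF + duty = 146463.03 + 26363.35 = 172826.38
Import VAT = 172826.38 × 7% = 12097.85

Import duty: GBP 26363.35; import VAT: GBP 12097.85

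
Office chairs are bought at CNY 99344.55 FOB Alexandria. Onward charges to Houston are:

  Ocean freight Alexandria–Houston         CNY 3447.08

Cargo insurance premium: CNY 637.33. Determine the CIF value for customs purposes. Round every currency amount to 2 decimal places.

CIF = FOB price + freight + insurance
CIF = 99344.55 + 3447.08 + 637.33 = 103428.96

CIF value: CNY 103428.96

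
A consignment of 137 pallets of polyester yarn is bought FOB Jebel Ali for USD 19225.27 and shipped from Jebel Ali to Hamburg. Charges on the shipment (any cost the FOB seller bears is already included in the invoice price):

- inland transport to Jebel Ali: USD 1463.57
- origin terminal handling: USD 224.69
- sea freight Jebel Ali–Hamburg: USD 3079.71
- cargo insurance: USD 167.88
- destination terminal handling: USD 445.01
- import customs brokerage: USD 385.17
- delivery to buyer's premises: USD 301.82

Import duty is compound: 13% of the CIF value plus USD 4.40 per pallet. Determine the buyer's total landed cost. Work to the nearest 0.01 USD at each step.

FOB: the seller bears costs until goods are on board at the origin port; the buyer bears freight, insurance and all costs thereafter.
Already in the invoice (seller's account under FOB): inland to port, origin terminal — exclude.
CIF value = FOB price + freight + insurance = 19225.27 + 3079.71 + 167.88 = 22472.86
Ad valorem component: 22472.86 × 13% = 2921.47
Specific component: 137 × 4.40 = 602.80
Import duty = 2921.47 + 602.80 = 3524.27
Buyer bears: freight 3079.71 + insurance 167.88 + destination terminal 445.01 + brokerage 385.17 + delivery 301.82 + duty 3524.27 = 7903.86
Landed cost = invoice 19225.27 + 7903.86 = 27129.13

Total landed cost: USD 27129.13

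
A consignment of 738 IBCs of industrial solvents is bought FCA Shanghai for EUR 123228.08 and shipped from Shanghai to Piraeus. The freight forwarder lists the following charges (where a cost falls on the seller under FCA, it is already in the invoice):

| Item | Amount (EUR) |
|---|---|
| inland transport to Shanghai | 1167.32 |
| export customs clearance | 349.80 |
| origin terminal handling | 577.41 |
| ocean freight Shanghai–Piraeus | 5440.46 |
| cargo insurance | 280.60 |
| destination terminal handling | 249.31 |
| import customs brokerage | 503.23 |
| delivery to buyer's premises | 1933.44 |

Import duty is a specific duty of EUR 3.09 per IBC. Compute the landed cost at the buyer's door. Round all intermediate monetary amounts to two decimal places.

FCA: the seller delivers export-cleared goods to the carrier; the buyer bears costs from that point.
Already in the invoice (seller's account under FCA): inland to port, export clearance — exclude.
CIF value = FCA price + origin terminal + freight + insurance = 123228.08 + 577.41 + 5440.46 + 280.60 = 129526.55
Import duty = 738 × 3.09 = 2280.42
Buyer bears: origin terminal 577.41 + freight 5440.46 + insurance 280.60 + destination terminal 249.31 + brokerage 503.23 + delivery 1933.44 + duty 2280.42 = 11264.87
Landed cost = invoice 123228.08 + 11264.87 = 134492.95

Total landed cost: EUR 134492.95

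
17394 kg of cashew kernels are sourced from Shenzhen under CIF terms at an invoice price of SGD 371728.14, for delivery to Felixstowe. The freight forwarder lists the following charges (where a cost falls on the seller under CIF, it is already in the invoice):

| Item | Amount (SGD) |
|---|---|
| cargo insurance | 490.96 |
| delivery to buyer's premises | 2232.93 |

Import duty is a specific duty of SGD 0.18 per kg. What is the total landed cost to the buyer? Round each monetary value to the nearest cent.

Total landed cost: SGD 377091.99

CIF: the seller pays costs through ocean freight and marine insurance to the destination port.
Already in the invoice (seller's account under CIF): insurance — exclude.
The CIF price already equals the CIF value: 371728.14
Import duty = 17394 × 0.18 = 3130.92
Buyer bears: delivery 2232.93 + duty 3130.92 = 5363.85
Landed cost = invoice 371728.14 + 5363.85 = 377091.99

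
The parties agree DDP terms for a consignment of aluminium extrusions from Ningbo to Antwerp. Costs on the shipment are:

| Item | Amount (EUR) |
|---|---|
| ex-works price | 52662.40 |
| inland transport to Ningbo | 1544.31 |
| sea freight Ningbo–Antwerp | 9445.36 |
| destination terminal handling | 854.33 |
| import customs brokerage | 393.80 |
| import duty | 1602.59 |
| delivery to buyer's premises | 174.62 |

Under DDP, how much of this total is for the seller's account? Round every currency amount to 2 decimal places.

Seller's account: EUR 66677.41

DDP: the seller bears all costs including import duty.
Seller's account: goods 52662.40 + inland to port 1544.31 + freight 9445.36 + destination terminal 854.33 + brokerage 393.80 + duty 1602.59 + delivery 174.62 = 66677.41
Buyer's account: 0.00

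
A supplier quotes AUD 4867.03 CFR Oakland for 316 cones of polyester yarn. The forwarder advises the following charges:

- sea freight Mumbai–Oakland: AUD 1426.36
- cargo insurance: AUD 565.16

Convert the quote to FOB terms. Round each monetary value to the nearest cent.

FOB price: AUD 3440.67

Not relevant to the conversion: insurance — on the buyer under both terms; not part of either seller's price.
From CFR to FOB, the seller no longer bears: freight.
FOB price = 4867.03 − 1426.36 = 3440.67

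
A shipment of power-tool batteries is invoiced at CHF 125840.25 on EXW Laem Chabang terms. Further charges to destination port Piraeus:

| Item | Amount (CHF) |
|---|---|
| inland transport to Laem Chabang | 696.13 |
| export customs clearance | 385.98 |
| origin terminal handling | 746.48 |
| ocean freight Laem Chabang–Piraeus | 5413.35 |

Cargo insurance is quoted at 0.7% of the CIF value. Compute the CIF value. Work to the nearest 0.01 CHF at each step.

Let C be the CIF value. C = EXW price + pre-shipment costs + freight + 0.7% × C
C − 0.7% × C = 125840.25 + 696.13 + 385.98 + 746.48 + 5413.35
0.993 × C = 133082.19
C = 133082.19 / 0.993 = 134020.33
Insurance premium = 0.7% × 134020.33 = 938.14

CIF value: CHF 134020.33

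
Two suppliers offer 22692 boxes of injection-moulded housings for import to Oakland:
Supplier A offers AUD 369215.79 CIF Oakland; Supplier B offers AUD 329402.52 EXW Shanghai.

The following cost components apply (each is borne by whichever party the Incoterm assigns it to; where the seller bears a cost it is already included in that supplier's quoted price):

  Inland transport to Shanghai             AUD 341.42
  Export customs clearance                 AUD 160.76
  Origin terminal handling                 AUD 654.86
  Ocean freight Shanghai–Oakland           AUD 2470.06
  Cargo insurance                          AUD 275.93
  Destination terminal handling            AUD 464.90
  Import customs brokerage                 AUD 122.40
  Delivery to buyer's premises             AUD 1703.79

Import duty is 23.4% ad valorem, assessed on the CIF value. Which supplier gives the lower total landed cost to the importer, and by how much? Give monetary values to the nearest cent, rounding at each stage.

Supplier B is cheaper by AUD 44313.23

Supplier A (CIF):
The CIF price already equals the CIF value: 369215.79
Import duty = 369215.79 × 23.4% = 86396.49
Buyer bears (A): 464.90 + 122.40 + 1703.79 = 2291.09
Landed cost (A) = invoice 369215.79 + 2291.09 + duty 86396.49 = 457903.37
Supplier B (EXW):
CIF value = EXW price + inland to port + export clearance + origin terminal + freight + insurance = 329402.52 + 341.42 + 160.76 + 654.86 + 2470.06 + 275.93 = 333305.55
Import duty = 333305.55 × 23.4% = 77993.50
Buyer bears (B): 341.42 + 160.76 + 654.86 + 2470.06 + 275.93 + 464.90 + 122.40 + 1703.79 = 6194.12
Landed cost (B) = invoice 329402.52 + 6194.12 + duty 77993.50 = 413590.14
Difference = |457903.37 − 413590.14| = 44313.23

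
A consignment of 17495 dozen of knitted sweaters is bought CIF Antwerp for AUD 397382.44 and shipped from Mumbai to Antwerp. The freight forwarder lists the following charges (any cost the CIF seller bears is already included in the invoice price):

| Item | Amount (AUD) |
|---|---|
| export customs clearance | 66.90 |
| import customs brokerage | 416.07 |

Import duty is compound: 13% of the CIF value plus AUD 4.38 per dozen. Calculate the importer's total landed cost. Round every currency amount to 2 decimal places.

CIF: the seller pays costs through ocean freight and marine insurance to the destination port.
Already in the invoice (seller's account under CIF): export clearance — exclude.
The CIF price already equals the CIF value: 397382.44
Ad valorem component: 397382.44 × 13% = 51659.72
Specific component: 17495 × 4.38 = 76628.10
Import duty = 51659.72 + 76628.10 = 128287.82
Buyer bears: brokerage 416.07 + duty 128287.82 = 128703.89
Landed cost = invoice 397382.44 + 128703.89 = 526086.33

Total landed cost: AUD 526086.33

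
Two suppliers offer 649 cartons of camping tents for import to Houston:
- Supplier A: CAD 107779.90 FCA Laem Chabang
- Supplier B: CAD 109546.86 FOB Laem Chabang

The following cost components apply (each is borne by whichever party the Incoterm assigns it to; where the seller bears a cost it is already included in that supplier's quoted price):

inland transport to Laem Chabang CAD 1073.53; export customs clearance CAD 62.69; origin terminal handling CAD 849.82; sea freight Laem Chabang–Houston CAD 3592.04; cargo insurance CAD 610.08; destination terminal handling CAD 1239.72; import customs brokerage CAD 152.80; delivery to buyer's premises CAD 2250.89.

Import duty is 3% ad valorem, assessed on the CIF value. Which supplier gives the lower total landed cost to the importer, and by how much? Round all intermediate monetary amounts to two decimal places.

Supplier A is cheaper by CAD 944.65

Supplier A (FCA):
CIF value = FCA price + origin terminal + freight + insurance = 107779.90 + 849.82 + 3592.04 + 610.08 = 112831.84
Import duty = 112831.84 × 3% = 3384.96
Buyer bears (A): 849.82 + 3592.04 + 610.08 + 1239.72 + 152.80 + 2250.89 = 8695.35
Landed cost (A) = invoice 107779.90 + 8695.35 + duty 3384.96 = 119860.21
Supplier B (FOB):
CIF value = FOB price + freight + insurance = 109546.86 + 3592.04 + 610.08 = 113748.98
Import duty = 113748.98 × 3% = 3412.47
Buyer bears (B): 3592.04 + 610.08 + 1239.72 + 152.80 + 2250.89 = 7845.53
Landed cost (B) = invoice 109546.86 + 7845.53 + duty 3412.47 = 120804.86
Difference = |119860.21 − 120804.86| = 944.65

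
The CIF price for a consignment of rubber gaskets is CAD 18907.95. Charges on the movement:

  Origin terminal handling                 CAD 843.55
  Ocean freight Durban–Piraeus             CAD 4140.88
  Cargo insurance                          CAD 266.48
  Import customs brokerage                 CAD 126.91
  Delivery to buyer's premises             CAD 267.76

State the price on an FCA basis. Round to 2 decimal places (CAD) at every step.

Not relevant to the conversion: brokerage, delivery — on the buyer under both terms; not part of either seller's price.
From CIF to FCA, the seller no longer bears: origin terminal, freight, insurance.
FCA price = 18907.95 − 843.55 − 4140.88 − 266.48 = 13657.04

FCA price: CAD 13657.04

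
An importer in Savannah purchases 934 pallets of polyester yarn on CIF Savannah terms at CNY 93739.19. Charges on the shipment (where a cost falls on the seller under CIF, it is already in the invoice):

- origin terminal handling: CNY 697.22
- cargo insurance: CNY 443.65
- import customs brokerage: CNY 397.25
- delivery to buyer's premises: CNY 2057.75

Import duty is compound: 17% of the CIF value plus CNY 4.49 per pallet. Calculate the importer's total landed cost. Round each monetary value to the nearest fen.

CIF: the seller pays costs through ocean freight and marine insurance to the destination port.
Already in the invoice (seller's account under CIF): origin terminal, insurance — exclude.
The CIF price already equals the CIF value: 93739.19
Ad valorem component: 93739.19 × 17% = 15935.66
Specific component: 934 × 4.49 = 4193.66
Import duty = 15935.66 + 4193.66 = 20129.32
Buyer bears: brokerage 397.25 + delivery 2057.75 + duty 20129.32 = 22584.32
Landed cost = invoice 93739.19 + 22584.32 = 116323.51

Total landed cost: CNY 116323.51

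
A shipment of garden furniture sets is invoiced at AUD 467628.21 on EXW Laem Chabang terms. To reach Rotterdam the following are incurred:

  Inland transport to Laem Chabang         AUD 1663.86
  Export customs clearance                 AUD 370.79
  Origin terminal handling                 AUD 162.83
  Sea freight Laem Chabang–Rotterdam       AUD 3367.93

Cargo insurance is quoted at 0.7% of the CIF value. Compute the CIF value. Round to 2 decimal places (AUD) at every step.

Let C be the CIF value. C = EXW price + pre-shipment costs + freight + 0.7% × C
C − 0.7% × C = 467628.21 + 1663.86 + 370.79 + 162.83 + 3367.93
0.993 × C = 473193.62
C = 473193.62 / 0.993 = 476529.33
Insurance premium = 0.7% × 476529.33 = 3335.71

CIF value: AUD 476529.33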